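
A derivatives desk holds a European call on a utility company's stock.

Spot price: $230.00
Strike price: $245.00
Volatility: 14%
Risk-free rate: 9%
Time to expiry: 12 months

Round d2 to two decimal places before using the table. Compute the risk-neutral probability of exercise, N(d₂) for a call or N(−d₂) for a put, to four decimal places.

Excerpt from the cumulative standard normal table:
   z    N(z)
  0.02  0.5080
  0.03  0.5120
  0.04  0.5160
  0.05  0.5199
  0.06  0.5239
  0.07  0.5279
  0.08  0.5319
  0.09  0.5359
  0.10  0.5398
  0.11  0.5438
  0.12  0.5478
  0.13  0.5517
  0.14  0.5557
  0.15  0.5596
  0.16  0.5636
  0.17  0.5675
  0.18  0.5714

σ√T = 0.14 × 1.0000 = 0.1400
d₁ = [ln(230/245) + (0.09 + ½·0.14²)·1] / (σ√T) = (-0.0632 + 0.0998) / 0.1400 = 0.2616 which rounds to 0.26
d₂ = 0.2616 − 0.1400 = 0.1216 which rounds to 0.12
Pr(exercise) under Q = N(d₂) = 0.5478

0.5478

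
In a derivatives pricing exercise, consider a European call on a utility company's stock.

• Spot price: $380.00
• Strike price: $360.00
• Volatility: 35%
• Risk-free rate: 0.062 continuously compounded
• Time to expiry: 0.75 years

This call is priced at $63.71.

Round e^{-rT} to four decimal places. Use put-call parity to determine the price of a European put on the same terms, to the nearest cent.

$27.37

e^(−rT) = e^(−0.062·0.75) = 0.9546
Put-call parity: C − P = S − K·e^(−rT) = 380 − 360·0.9546 = 380 − 343.6560 = 36.3440
P = C − (C − P) = 63.71 − (36.3440) = 27.3660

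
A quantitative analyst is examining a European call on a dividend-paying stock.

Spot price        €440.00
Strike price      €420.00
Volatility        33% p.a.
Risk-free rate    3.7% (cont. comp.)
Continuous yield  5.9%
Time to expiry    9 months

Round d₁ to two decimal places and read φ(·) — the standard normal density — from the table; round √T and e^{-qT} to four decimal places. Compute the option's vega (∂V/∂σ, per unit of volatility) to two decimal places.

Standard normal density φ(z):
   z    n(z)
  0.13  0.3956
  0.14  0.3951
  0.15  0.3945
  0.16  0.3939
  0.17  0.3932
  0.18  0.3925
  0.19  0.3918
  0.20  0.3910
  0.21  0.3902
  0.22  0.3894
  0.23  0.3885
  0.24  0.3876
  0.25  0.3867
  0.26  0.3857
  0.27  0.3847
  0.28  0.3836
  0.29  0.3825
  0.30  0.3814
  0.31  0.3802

σ√T = 0.33·√0.75 = 0.2858
d₁ = [ln(440/420) + (0.037 − 0.059 + 0.33²/2)·0.75] / 0.2858 = [0.0465 + 0.0243] / 0.2858 = 0.2479 ⇒ 0.25
√T = √0.75 = 0.8660
φ(d₁) = φ(0.25) = 0.3867
e^(−qT) = e^(−0.059·0.75) = 0.9567
vega = S·e^(−qT)·φ(d₁)·√T = 440·0.9567·0.3867·0.8660 = 140.9680

140.97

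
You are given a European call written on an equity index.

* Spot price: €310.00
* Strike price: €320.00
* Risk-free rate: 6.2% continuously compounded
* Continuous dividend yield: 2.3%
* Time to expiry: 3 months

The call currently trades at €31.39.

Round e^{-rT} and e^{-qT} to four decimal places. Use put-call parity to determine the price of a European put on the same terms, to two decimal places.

€38.23

e^(−qT) = e^(−0.023·0.25) = 0.9943;  e^(−rT) = e^(−0.062·0.25) = 0.9846
Put-call parity: C − P = S·e^(−qT) − K·e^(−rT) = 310·0.9943 − 320·0.9846 = 308.2330 − 315.0720 = -6.8390
P = C − (C − P) = 31.39 − (-6.8390) = 38.2290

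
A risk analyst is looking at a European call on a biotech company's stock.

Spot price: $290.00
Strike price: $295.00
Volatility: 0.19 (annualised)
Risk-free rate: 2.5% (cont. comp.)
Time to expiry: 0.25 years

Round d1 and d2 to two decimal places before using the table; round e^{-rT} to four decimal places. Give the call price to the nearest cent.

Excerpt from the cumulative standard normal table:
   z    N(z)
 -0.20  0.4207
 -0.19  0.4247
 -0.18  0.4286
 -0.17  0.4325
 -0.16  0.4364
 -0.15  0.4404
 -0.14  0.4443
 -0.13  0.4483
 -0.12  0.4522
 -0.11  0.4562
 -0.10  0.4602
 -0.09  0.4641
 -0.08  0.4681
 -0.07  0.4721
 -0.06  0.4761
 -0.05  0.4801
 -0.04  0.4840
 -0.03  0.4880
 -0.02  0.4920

$8.97

σ√T = 0.19 × 0.5000 = 0.0950
d₁ = [ln(290/295) + (0.025 + ½·0.19²)·0.25] / (σ√T) = (-0.0171 + 0.0108) / 0.0950 = -0.0667 ⇒ -0.07
d₂ = -0.0667 − 0.0950 = -0.1617 ⇒ -0.16
exp(−rT) = exp(−0.025·0.25) = 0.9938
N(d₁) = N(-0.07) = 0.4721;  N(d₂) = N(-0.16) = 0.4364
C = 290·0.4721 − 295·0.9938·0.4364 = 136.9090 − 127.9398 = 8.9692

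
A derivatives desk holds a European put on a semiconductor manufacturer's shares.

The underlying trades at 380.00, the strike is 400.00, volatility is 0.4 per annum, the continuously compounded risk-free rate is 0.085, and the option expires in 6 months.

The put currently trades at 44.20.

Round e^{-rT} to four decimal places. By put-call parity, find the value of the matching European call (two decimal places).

40.84

exp(−rT) = exp(−0.085·0.5) = 0.9584
Put-call parity: C − P = S − K·e^(−rT) = 380 − 400·0.9584 = 380 − 383.3600 = -3.3600
C = P + (C − P) = 44.20 + (-3.3600) = 40.8400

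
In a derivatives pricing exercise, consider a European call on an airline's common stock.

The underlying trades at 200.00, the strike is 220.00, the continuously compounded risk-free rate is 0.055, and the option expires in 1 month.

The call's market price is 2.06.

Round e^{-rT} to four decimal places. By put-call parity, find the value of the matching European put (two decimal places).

exp(−rT) = exp(−0.055·0.08333) = 0.9954
Put-call parity: C − P = S − K·e^(−rT) = 200 − 220·0.9954 = 200 − 218.9880 = -18.9880
P = C − (C − P) = 2.06 − (-18.9880) = 21.0480

21.05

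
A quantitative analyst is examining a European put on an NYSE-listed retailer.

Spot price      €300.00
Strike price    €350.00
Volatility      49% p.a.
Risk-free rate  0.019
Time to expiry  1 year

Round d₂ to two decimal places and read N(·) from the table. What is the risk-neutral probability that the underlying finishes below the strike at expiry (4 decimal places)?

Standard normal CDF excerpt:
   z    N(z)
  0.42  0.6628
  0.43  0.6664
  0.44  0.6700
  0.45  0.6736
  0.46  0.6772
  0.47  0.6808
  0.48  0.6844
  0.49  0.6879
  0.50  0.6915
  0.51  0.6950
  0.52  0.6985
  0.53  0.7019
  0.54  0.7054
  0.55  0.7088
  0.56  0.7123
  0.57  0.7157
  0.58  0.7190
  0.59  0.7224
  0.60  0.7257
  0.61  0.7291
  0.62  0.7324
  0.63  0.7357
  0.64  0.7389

0.6985

σ√T = 0.49 × 1.0000 = 0.4900
d₁ = [ln(300/350) + (0.019 + 0.49²/2)·1] / 0.4900 = [-0.1542 + 0.1390] / 0.4900 = -0.0308 ≈ -0.03
d₂ = d₁ − σ√T = -0.0308 − 0.4900 = -0.5208 ≈ -0.52
Pr(exercise) under Q = N(−d₂) = N(0.52) = 0.6985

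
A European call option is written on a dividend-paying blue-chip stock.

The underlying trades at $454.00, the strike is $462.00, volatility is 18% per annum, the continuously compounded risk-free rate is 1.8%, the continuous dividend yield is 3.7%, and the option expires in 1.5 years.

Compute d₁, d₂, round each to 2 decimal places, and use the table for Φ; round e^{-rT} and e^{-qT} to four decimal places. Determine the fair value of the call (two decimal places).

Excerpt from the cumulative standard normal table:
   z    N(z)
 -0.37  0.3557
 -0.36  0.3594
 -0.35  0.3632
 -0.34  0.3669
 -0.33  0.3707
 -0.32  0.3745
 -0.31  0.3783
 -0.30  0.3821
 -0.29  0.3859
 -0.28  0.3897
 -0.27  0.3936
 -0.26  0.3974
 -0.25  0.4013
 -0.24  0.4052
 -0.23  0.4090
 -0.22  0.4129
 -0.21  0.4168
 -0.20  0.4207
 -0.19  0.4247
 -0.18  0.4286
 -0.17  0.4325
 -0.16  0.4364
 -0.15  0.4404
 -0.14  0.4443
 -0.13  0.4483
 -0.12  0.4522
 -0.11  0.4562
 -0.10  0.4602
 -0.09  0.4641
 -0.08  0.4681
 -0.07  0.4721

$29.23

σ√T = 0.18·√1.5 = 0.2205
d₁ = [ln(454/462) + (0.018 − 0.037 + 0.18²/2)·1.5] / 0.2205 = [-0.0175 − 0.0042] / 0.2205 = -0.0983 → -0.10
d₂ = d₁ − σ√T = -0.0983 − 0.2205 = -0.3187 → -0.32
e^(−qT) = e^(−0.037·1.5) = 0.9460;  e^(−rT) = e^(−0.018·1.5) = 0.9734
C = 454·0.9460·N(-0.10) − 462·0.9734·N(-0.32) = 454·0.9460·0.4602 − 462·0.9734·0.3745 = 197.6485 − 168.4167 = 29.2318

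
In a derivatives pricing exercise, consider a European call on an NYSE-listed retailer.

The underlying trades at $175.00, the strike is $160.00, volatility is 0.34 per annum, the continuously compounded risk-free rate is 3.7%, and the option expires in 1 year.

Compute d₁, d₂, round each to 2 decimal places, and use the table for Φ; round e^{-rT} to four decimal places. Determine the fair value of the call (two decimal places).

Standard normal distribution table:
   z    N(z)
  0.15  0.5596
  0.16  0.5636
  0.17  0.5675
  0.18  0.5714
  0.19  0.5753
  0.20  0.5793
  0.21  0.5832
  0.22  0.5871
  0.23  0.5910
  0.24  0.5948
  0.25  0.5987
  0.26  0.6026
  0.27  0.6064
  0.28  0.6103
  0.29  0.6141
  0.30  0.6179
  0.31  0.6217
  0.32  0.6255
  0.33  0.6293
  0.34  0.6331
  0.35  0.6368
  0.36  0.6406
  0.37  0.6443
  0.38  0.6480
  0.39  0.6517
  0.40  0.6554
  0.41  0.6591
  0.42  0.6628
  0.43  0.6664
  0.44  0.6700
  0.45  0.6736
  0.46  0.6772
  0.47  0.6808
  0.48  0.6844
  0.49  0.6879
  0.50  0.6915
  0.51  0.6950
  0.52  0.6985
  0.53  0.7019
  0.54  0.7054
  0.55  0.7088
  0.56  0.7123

T = 1;  σ√T = 0.3400
d₁ = [ln(175/160) + (0.037 + 0.34²/2)·1] / 0.3400 = [0.0896 + 0.0948] / 0.3400 = 0.5424 which rounds to 0.54
d₂ = d₁ − σ√T = 0.5424 − 0.3400 = 0.2024 which rounds to 0.20
e^(−rT) = e^(−0.037·1) = 0.9637
C = 175·N(0.54) − 160·0.9637·N(0.20) = 175·0.7054 − 160·0.9637·0.5793 = 123.4450 − 89.3234 = 34.1216

$34.12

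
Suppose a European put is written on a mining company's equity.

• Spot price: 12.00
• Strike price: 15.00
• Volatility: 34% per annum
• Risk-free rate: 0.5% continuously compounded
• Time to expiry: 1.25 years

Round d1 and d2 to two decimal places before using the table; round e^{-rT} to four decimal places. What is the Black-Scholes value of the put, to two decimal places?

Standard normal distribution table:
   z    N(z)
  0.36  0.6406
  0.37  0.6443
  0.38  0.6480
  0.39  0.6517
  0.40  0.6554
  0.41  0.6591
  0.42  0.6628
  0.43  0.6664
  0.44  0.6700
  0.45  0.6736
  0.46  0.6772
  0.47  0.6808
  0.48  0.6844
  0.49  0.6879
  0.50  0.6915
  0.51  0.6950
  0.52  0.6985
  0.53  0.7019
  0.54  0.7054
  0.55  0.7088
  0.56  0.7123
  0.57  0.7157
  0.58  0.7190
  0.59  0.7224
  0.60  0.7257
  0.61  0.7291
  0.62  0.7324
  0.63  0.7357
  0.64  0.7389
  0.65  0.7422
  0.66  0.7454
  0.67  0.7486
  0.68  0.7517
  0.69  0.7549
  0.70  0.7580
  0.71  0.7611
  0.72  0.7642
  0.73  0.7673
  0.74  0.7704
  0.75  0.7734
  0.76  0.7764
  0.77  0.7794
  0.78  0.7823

3.80

T = 1.25;  σ√T = 0.3801
d₁ = [ln(12/15) + (0.005 + 0.34²/2)·1.25] / 0.3801 = [-0.2231 + 0.0785] / 0.3801 = -0.3805 → -0.38
d₂ = d₁ − σ√T = -0.3805 − 0.3801 = -0.7606 → -0.76
e^(−rT) = e^(−0.005·1.25) = 0.9938
N(−d₂) = N(0.76) = 0.7764;  N(−d₁) = N(0.38) = 0.6480
P = 15·0.9938·0.7764 − 12·0.6480 = 11.5738 − 7.7760 = 3.7978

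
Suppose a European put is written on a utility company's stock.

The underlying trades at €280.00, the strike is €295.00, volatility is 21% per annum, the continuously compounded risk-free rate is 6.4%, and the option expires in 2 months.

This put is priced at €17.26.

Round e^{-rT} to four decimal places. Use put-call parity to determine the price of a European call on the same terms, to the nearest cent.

€5.39

e^(−rT) = e^(−0.064·0.1667) = 0.9894
Put-call parity: C − P = S − K·e^(−rT) = 280 − 295·0.9894 = 280 − 291.8730 = -11.8730
C = P + (C − P) = 17.26 + (-11.8730) = 5.3870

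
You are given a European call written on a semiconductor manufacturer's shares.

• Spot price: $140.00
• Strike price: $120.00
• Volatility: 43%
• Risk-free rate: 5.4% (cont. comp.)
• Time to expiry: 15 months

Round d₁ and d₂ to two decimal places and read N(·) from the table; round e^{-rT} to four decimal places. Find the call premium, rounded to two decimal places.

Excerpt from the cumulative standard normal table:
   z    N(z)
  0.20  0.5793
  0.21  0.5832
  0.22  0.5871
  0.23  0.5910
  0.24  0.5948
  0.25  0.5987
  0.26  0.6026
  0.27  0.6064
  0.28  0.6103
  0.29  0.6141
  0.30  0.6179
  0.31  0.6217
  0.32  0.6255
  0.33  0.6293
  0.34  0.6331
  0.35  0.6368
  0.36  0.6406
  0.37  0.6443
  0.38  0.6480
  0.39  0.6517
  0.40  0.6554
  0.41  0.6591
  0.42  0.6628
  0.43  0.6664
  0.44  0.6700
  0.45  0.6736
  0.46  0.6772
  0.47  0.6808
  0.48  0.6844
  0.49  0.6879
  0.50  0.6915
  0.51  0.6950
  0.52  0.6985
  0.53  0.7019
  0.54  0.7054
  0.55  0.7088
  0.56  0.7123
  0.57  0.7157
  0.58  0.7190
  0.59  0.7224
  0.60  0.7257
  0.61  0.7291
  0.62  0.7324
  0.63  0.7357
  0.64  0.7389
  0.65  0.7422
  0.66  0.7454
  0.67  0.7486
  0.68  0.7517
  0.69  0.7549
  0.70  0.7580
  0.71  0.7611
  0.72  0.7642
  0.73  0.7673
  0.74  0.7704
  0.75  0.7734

T = 1.25;  σ√T = 0.4808
d₁ = [ln(140/120) + (0.054 + ½·0.43²)·1.25] / (σ√T) = (0.1542 + 0.1831) / 0.4808 = 0.7014 which rounds to 0.70
d₂ = 0.7014 − 0.4808 = 0.2207 which rounds to 0.22
exp(−rT) = exp(−0.054·1.25) = 0.9347
N(d₁) = N(0.70) = 0.7580;  N(d₂) = N(0.22) = 0.5871
C = 140·0.7580 − 120·0.9347·0.5871 = 106.1200 − 65.8515 = 40.2685

$40.27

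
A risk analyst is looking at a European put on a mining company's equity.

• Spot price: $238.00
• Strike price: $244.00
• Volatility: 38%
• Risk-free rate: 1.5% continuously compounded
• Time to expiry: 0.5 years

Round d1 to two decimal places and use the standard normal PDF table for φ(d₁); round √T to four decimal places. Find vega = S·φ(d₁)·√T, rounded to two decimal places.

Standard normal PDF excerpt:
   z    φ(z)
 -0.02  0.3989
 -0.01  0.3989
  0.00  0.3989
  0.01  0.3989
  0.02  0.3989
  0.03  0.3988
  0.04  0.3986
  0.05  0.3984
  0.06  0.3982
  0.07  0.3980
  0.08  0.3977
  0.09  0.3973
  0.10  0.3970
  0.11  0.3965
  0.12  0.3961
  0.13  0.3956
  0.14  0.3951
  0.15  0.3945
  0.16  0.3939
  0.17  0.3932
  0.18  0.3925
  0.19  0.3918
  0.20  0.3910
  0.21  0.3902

σ√T = 0.38·√0.5 = 0.2687
ln(S/K) + (r + σ²/2)T = ln(238/244) + (0.015 + 0.38²/2)·0.5 = -0.0249 + 0.0436 = 0.0187
d₁ = 0.0187 / 0.2687 = 0.0696 ≈ 0.07
√T = √0.5 = 0.7071
φ(d₁) = φ(0.07) = 0.3980
vega = S·φ(d₁)·√T = 238·0.3980·0.7071 = 66.9793
(Vega is the same for a European call and put with the same parameters.)

66.98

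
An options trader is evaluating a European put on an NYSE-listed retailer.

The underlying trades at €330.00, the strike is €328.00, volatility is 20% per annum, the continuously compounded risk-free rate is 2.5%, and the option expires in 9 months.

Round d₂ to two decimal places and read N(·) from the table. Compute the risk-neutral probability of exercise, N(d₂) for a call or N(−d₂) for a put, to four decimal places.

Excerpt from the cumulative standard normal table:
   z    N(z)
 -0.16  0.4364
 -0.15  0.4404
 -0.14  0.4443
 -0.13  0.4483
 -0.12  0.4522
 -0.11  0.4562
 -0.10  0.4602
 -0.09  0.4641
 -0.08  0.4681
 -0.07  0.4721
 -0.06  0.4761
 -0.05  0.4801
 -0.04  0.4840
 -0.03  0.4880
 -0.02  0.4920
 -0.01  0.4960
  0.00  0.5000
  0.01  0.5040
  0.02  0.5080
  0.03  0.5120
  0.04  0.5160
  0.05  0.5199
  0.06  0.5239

σ√T = 0.2 × 0.8660 = 0.1732
d₁ = [ln(330/328) + (0.025 + ½·0.2²)·0.75] / (σ√T) = (0.0061 + 0.0338) / 0.1732 = 0.2300 ≈ 0.23
d₂ = 0.2300 − 0.1732 = 0.0567 ≈ 0.06
Pr(exercise) under Q = N(−d₂) = N(-0.06) = 0.4761

0.4761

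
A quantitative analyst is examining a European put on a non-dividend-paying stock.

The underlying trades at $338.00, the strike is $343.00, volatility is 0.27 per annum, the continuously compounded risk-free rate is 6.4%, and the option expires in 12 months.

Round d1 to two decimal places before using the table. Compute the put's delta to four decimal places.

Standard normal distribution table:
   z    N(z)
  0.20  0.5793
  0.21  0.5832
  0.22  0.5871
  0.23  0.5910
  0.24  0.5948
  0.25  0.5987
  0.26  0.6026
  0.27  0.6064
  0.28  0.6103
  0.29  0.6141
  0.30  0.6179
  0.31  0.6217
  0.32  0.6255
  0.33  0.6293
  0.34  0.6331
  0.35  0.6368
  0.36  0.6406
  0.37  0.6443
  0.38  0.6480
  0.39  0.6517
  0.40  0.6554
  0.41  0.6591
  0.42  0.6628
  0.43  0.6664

σ√T = 0.27 × 1.0000 = 0.2700
d₁ = [ln(338/343) + (0.064 + 0.27²/2)·1] / 0.2700 = [-0.0147 + 0.1005] / 0.2700 = 0.3176 → 0.32
N(d₁) = N(0.32) = 0.6255
Δ_put = N(d₁) − 1 = 0.6255 − 1 = -0.3745

-0.3745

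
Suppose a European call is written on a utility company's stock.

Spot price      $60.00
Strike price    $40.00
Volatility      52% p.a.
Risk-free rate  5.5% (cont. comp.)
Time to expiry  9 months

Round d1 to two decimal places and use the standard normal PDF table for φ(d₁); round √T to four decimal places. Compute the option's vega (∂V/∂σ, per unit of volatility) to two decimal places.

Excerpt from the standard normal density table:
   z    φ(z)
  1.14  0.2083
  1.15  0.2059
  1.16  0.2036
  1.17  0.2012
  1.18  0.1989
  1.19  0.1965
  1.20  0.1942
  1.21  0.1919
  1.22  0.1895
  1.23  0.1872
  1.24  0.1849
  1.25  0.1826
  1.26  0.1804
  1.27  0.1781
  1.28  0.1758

9.85

σ√T = 0.52·√0.75 = 0.4503
d₁ = [ln(60/40) + (0.055 + 0.52²/2)·0.75] / 0.4503 = [0.4055 + 0.1426] / 0.4503 = 1.2171 which rounds to 1.22
√T = √0.75 = 0.8660
φ(d₁) = φ(1.22) = 0.1895
vega = S·φ(d₁)·√T = 60·0.1895·0.8660 = 9.8464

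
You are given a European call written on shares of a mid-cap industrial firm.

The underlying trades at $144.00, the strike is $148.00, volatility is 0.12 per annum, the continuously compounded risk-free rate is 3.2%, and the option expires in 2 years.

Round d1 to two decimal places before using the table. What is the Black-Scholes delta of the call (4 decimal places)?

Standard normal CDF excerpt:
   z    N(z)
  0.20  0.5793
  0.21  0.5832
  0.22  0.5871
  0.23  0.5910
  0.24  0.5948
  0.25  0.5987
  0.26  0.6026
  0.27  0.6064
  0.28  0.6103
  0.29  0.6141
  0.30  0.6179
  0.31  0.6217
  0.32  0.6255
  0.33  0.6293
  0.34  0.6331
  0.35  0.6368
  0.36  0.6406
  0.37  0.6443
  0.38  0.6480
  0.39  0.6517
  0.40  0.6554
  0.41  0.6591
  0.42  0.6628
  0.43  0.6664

0.6179

T = 2;  σ√T = 0.1697
d₁ = [ln(144/148) + (0.032 + 0.12²/2)·2] / 0.1697 = [-0.0274 + 0.0784] / 0.1697 = 0.3005 ≈ 0.30
N(d₁) = N(0.30) = 0.6179
Δ_call = N(d₁) = 0.6179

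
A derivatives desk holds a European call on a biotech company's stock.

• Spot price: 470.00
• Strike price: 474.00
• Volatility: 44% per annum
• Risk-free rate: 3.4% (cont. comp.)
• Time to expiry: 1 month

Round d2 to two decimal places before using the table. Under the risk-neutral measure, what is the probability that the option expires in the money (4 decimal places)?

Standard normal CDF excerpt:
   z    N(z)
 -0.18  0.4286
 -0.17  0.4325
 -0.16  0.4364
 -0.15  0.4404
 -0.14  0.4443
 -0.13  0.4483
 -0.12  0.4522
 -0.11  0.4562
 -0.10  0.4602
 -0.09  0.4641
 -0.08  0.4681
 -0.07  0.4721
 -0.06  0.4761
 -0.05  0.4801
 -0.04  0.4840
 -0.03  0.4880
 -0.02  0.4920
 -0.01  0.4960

0.4562

σ√T = 0.44·√0.08333 = 0.1270
d₁ = [ln(470/474) + (0.034 + ½·0.44²)·0.08333] / (σ√T) = (-0.0085 + 0.0109) / 0.1270 = 0.0191 ≈ 0.02
d₂ = 0.0191 − 0.1270 = -0.1079 ≈ -0.11
Pr(exercise) under Q = N(d₂) = 0.4562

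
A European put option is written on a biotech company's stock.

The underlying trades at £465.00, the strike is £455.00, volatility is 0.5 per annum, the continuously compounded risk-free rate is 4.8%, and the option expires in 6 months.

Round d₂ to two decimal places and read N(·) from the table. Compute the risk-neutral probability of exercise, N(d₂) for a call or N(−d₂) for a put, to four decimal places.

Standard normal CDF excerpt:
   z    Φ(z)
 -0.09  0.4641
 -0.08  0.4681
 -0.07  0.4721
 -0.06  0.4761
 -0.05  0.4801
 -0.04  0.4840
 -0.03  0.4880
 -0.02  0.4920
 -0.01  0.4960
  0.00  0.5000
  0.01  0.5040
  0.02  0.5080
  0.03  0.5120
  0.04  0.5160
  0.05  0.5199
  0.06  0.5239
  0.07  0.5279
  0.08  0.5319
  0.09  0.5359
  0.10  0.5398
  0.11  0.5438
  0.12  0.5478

0.5199

T = 0.5;  σ√T = 0.3536
d₁ = [ln(465/455) + (0.048 + 0.5²/2)·0.5] / 0.3536 = [0.0217 + 0.0865] / 0.3536 = 0.3061 ⇒ 0.31
d₂ = d₁ − σ√T = 0.3061 − 0.3536 = -0.0474 ⇒ -0.05
Pr(exercise) under Q = N(−d₂) = N(0.05) = 0.5199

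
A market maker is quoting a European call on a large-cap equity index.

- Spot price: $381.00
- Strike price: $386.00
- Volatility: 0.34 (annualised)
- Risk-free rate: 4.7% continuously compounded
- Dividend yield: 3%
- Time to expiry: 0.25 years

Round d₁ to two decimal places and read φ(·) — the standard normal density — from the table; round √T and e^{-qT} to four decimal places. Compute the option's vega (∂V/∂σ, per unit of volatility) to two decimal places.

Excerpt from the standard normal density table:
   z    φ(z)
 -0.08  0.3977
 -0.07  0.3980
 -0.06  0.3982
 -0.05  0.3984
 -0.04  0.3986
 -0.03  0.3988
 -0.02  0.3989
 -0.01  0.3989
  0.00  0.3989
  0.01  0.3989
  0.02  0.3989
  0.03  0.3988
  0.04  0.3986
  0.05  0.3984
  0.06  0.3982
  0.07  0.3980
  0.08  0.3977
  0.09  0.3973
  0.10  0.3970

σ√T = 0.34 × 0.5000 = 0.1700
d₁ = [ln(381/386) + (0.047 − 0.03 + 0.34²/2)·0.25] / 0.1700 = [-0.0130 + 0.0187] / 0.1700 = 0.0333 → 0.03
√T = √0.25 = 0.5000
φ(d₁) = φ(0.03) = 0.3988
exp(−qT) = exp(−0.03·0.25) = 0.9925
vega = S·exp(−qT)·φ(d₁)·√T = 381·0.9925·0.3988·0.5000 = 75.4016

75.40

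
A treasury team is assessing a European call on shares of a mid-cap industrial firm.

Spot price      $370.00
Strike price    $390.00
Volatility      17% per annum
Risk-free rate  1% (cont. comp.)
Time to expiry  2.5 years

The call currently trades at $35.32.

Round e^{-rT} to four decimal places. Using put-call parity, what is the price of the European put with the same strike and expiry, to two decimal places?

$45.69

e^(−rT) = e^(−0.01·2.5) = 0.9753
Put-call parity: C − P = S − K·e^(−rT) = 370 − 390·0.9753 = 370 − 380.3670 = -10.3670
P = C − (C − P) = 35.32 − (-10.3670) = 45.6870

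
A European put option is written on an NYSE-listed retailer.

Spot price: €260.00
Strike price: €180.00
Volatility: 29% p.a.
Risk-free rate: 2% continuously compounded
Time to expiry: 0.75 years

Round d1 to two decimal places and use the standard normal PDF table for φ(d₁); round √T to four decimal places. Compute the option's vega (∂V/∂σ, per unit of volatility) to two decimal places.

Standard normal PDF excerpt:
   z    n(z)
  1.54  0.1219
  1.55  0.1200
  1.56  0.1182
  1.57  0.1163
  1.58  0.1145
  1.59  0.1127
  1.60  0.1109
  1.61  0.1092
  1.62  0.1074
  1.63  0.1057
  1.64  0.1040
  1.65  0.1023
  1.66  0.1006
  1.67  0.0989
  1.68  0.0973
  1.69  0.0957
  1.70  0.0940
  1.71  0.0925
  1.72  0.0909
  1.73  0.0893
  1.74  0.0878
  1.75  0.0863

σ√T = 0.29 × 0.8660 = 0.2511
ln(S/K) + (r + σ²/2)T = ln(260/180) + (0.02 + 0.29²/2)·0.75 = 0.3677 + 0.0465 = 0.4143
d₁ = 0.4143 / 0.2511 = 1.6495 ⇒ 1.65
√T = √0.75 = 0.8660
φ(d₁) = φ(1.65) = 0.1023
vega = S·φ(d₁)·√T = 260·0.1023·0.8660 = 23.0339
(The call has the same vega.)

23.03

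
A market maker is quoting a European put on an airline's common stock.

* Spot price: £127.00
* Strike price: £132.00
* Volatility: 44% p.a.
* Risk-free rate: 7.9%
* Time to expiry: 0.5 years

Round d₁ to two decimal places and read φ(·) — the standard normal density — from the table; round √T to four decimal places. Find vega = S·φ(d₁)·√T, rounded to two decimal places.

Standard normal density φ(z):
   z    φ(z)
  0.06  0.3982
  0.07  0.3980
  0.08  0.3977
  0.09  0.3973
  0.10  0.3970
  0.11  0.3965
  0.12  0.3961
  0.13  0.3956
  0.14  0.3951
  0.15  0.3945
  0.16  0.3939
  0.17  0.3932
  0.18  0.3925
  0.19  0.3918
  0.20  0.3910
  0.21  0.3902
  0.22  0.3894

35.37

T = 0.5;  σ√T = 0.3111
d₁ = [ln(127/132) + (0.079 + 0.44²/2)·0.5] / 0.3111 = [-0.0386 + 0.0879] / 0.3111 = 0.1584 which rounds to 0.16
√T = √0.5 = 0.7071
φ(d₁) = φ(0.16) = 0.3939
vega = S·φ(d₁)·√T = 127·0.3939·0.7071 = 35.3729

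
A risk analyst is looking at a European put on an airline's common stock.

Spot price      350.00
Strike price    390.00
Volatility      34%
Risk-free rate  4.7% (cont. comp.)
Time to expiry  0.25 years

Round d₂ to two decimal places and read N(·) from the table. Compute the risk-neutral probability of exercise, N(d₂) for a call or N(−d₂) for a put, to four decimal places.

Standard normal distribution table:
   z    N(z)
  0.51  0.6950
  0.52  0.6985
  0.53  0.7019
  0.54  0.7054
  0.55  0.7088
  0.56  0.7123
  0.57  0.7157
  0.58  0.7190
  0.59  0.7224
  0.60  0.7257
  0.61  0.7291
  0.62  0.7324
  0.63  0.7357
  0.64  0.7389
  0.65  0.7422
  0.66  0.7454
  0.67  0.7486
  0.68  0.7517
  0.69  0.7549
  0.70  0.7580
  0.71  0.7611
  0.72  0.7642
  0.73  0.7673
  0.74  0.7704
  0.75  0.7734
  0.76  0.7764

σ√T = 0.34·√0.25 = 0.1700
d₁ = [ln(350/390) + (0.047 + 0.34²/2)·0.25] / 0.1700 = [-0.1082 + 0.0262] / 0.1700 = -0.4824 ⇒ -0.48
d₂ = d₁ − σ√T = -0.4824 − 0.1700 = -0.6524 ⇒ -0.65
Risk-neutral Pr[S_T < K] = N(−d₂) = N(0.65) = 0.7422

0.7422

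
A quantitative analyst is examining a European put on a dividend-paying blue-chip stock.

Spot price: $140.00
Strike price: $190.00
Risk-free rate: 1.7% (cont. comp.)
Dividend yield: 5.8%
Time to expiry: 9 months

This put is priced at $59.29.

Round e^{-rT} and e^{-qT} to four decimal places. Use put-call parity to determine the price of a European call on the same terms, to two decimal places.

$5.74

e^(−qT) = e^(−0.058·0.75) = 0.9574;  e^(−rT) = e^(−0.017·0.75) = 0.9873
Put-call parity: C − P = S·e^(−qT) − K·e^(−rT) = 140·0.9574 − 190·0.9873 = 134.0360 − 187.5870 = -53.5510
C = P + (C − P) = 59.29 + (-53.5510) = 5.7390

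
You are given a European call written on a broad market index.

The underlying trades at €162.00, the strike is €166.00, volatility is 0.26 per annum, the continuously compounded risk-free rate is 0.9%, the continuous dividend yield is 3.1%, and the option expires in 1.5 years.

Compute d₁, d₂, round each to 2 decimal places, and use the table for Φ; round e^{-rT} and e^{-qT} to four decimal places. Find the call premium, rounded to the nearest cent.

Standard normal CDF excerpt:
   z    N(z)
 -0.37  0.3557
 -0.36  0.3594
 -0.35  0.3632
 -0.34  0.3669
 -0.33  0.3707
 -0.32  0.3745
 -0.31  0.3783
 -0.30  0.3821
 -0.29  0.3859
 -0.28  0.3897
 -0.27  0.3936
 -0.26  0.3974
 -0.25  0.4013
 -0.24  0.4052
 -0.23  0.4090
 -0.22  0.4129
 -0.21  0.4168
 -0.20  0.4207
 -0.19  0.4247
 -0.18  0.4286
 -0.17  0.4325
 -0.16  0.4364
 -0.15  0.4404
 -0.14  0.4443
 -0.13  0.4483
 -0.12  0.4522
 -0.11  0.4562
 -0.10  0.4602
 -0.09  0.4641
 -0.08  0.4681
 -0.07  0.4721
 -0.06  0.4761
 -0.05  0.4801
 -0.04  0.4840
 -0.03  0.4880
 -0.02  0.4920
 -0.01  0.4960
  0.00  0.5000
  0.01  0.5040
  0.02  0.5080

σ√T = 0.26 × 1.2247 = 0.3184
d₁ = [ln(162/166) + (0.009 − 0.031 + 0.26²/2)·1.5] / 0.3184 = [-0.0244 + 0.0177] / 0.3184 = -0.0210 ⇒ -0.02
d₂ = d₁ − σ√T = -0.0210 − 0.3184 = -0.3394 ⇒ -0.34
e^(−qT) = e^(−0.031·1.5) = 0.9546;  e^(−rT) = e^(−0.009·1.5) = 0.9866
C = 162·0.9546·N(-0.02) − 166·0.9866·N(-0.34) = 162·0.9546·0.4920 − 166·0.9866·0.3669 = 76.0854 − 60.0893 = 15.9962

€16.00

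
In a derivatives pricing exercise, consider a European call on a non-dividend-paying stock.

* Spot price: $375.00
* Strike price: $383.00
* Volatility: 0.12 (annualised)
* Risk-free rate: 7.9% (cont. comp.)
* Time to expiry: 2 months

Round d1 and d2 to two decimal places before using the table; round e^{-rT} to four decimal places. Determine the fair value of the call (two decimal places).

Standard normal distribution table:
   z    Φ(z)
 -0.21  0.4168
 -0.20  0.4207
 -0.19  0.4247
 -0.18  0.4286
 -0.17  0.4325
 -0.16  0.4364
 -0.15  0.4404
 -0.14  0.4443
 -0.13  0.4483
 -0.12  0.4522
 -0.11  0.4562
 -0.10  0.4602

$6.08

T = 0.1667;  σ√T = 0.0490
ln(S/K) + (r + σ²/2)T = ln(375/383) + (0.079 + 0.12²/2)·0.1667 = -0.0211 + 0.0144 = -0.0067
d₁ = -0.0067 / 0.0490 = -0.1376 which rounds to -0.14
d₂ = d₁ − σ√T = -0.1376 − 0.0490 = -0.1866 which rounds to -0.19
e^(−rT) = e^(−0.079·0.1667) = 0.9869
N(d₁) = N(-0.14) = 0.4443;  N(d₂) = N(-0.19) = 0.4247
C = 375·0.4443 − 383·0.9869·0.4247 = 166.6125 − 160.5293 = 6.0832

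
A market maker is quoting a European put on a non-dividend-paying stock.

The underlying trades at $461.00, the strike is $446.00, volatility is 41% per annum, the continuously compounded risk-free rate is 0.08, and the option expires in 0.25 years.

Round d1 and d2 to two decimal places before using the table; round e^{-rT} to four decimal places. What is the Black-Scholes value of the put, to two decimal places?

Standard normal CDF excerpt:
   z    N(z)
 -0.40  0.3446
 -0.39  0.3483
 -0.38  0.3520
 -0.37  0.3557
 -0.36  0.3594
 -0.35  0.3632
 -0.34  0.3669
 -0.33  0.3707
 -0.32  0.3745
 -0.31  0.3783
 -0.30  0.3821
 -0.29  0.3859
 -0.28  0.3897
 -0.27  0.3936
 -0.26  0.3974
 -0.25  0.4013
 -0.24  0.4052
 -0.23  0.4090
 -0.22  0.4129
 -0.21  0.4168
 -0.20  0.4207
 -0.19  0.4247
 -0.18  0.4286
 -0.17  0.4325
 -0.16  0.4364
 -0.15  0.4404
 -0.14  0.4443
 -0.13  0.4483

$25.10

T = 0.25;  σ√T = 0.2050
d₁ = [ln(461/446) + (0.08 + 0.41²/2)·0.25] / 0.2050 = [0.0331 + 0.0410] / 0.2050 = 0.3614 ⇒ 0.36
d₂ = d₁ − σ√T = 0.3614 − 0.2050 = 0.1564 ⇒ 0.16
exp(−rT) = exp(−0.08·0.25) = 0.9802
N(−d₂) = N(-0.16) = 0.4364;  N(−d₁) = N(-0.36) = 0.3594
P = 446·0.9802·0.4364 − 461·0.3594 = 190.7806 − 165.6834 = 25.0972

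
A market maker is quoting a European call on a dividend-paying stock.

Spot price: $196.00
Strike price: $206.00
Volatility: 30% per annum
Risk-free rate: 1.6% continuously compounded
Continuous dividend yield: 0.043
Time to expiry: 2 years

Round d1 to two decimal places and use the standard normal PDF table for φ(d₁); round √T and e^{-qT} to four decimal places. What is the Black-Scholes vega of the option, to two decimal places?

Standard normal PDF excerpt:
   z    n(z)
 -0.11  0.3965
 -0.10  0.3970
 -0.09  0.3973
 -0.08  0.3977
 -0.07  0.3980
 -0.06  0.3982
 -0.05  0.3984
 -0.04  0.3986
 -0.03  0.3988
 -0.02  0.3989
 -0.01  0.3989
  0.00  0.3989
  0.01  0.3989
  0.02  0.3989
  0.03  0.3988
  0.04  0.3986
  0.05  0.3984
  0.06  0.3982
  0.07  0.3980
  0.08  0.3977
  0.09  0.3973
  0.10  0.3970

101.43

σ√T = 0.3·√2 = 0.4243
d₁ = [ln(196/206) + (0.016 − 0.043 + ½·0.3²)·2] / (σ√T) = (-0.0498 + 0.0360) / 0.4243 = -0.0324 → -0.03
√T = √2 = 1.4142
φ(d₁) = φ(-0.03) = 0.3988
exp(−qT) = exp(−0.043·2) = 0.9176
vega = S·exp(−qT)·φ(d₁)·√T = 196·0.9176·0.3988·1.4142 = 101.4321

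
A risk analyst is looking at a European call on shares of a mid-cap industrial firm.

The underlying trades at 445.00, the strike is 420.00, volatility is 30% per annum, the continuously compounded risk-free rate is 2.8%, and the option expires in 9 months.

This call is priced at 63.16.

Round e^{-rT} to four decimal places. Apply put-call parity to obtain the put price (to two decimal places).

e^(−rT) = e^(−0.028·0.75) = 0.9792
Put-call parity: C − P = S − K·e^(−rT) = 445 − 420·0.9792 = 445 − 411.2640 = 33.7360
P = C − (C − P) = 63.16 − (33.7360) = 29.4240

29.42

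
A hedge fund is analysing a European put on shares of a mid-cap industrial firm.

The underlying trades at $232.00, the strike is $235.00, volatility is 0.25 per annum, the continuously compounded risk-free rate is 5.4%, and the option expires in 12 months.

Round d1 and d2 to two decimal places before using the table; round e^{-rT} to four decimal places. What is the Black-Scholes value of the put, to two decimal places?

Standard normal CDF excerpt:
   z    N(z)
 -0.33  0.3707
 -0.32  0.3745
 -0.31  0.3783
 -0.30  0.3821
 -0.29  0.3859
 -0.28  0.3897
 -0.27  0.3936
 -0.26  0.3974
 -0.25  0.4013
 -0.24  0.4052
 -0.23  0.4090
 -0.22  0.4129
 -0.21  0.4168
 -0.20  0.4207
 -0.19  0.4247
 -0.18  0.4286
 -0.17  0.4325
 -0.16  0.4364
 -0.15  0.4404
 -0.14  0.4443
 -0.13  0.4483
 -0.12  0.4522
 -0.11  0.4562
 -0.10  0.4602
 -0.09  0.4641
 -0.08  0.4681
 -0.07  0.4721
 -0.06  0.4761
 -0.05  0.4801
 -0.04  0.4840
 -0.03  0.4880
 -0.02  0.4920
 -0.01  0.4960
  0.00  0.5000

σ√T = 0.25 × 1.0000 = 0.2500
d₁ = [ln(232/235) + (0.054 + 0.25²/2)·1] / 0.2500 = [-0.0128 + 0.0852] / 0.2500 = 0.2896 ≈ 0.29
d₂ = d₁ − σ√T = 0.2896 − 0.2500 = 0.0396 ≈ 0.04
exp(−rT) = exp(−0.054·1) = 0.9474
N(−d₂) = N(-0.04) = 0.4840;  N(−d₁) = N(-0.29) = 0.3859
P = 235·0.9474·0.4840 − 232·0.3859 = 107.7573 − 89.5288 = 18.2285

$18.23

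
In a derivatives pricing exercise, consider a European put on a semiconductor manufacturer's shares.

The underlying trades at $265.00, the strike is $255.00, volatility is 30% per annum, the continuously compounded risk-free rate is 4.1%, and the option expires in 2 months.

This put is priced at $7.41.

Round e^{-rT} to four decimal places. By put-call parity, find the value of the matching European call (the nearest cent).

exp(−rT) = exp(−0.041·0.1667) = 0.9932
Put-call parity: C − P = S − K·e^(−rT) = 265 − 255·0.9932 = 265 − 253.2660 = 11.7340
C = P + (C − P) = 7.41 + (11.7340) = 19.1440

$19.14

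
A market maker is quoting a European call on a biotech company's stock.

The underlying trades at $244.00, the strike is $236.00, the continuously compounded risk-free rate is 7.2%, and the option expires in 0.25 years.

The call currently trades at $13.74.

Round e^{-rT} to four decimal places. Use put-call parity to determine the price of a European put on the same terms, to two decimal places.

e^(−rT) = e^(−0.072·0.25) = 0.9822
Put-call parity: C − P = S − K·e^(−rT) = 244 − 236·0.9822 = 244 − 231.7992 = 12.2008
P = C − (C − P) = 13.74 − (12.2008) = 1.5392

$1.54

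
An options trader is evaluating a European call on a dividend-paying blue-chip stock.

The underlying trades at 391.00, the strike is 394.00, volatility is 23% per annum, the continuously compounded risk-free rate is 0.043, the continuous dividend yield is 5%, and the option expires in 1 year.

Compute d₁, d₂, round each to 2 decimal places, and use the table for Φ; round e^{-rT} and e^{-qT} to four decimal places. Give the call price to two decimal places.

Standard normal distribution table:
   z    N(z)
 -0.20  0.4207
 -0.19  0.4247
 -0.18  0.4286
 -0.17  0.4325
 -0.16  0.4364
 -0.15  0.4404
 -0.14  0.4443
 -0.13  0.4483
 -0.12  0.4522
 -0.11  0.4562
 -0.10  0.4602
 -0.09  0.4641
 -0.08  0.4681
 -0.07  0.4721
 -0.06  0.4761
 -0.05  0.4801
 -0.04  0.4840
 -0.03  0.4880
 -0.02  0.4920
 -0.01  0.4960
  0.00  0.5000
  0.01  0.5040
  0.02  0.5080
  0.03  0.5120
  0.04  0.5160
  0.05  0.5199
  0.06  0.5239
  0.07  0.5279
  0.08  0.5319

T = 1;  σ√T = 0.2300
d₁ = [ln(391/394) + (0.043 − 0.05 + ½·0.23²)·1] / (σ√T) = (-0.0076 + 0.0194) / 0.2300 = 0.0513 ≈ 0.05
d₂ = 0.0513 − 0.2300 = -0.1787 ≈ -0.18
e^(−qT) = e^(−0.05·1) = 0.9512;  e^(−rT) = e^(−0.043·1) = 0.9579
N(d₁) = N(0.05) = 0.5199;  N(d₂) = N(-0.18) = 0.4286
C = 391·0.9512·0.5199 − 394·0.9579·0.4286 = 193.3608 − 161.7590 = 31.6018

31.60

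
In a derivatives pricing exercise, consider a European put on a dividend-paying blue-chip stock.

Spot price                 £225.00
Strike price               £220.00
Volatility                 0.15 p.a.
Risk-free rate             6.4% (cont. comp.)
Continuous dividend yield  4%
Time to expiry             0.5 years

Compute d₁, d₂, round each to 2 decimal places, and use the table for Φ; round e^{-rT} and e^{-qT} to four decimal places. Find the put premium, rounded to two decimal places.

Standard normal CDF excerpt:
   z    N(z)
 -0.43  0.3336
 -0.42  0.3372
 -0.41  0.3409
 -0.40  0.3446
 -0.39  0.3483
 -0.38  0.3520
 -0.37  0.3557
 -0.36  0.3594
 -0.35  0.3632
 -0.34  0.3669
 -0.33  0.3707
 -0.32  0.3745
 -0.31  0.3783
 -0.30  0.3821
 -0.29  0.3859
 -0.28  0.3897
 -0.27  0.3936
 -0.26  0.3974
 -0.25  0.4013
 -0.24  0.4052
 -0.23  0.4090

σ√T = 0.15·√0.5 = 0.1061
d₁ = [ln(225/220) + (0.064 − 0.04 + ½·0.15²)·0.5] / (σ√T) = (0.0225 + 0.0176) / 0.1061 = 0.3780 ≈ 0.38
d₂ = 0.3780 − 0.1061 = 0.2720 ≈ 0.27
exp(−qT) = exp(−0.04·0.5) = 0.9802;  exp(−rT) = exp(−0.064·0.5) = 0.9685
P = 220·0.9685·N(-0.27) − 225·0.9802·N(-0.38) = 220·0.9685·0.3936 − 225·0.9802·0.3520 = 83.8644 − 77.6318 = 6.2325

£6.23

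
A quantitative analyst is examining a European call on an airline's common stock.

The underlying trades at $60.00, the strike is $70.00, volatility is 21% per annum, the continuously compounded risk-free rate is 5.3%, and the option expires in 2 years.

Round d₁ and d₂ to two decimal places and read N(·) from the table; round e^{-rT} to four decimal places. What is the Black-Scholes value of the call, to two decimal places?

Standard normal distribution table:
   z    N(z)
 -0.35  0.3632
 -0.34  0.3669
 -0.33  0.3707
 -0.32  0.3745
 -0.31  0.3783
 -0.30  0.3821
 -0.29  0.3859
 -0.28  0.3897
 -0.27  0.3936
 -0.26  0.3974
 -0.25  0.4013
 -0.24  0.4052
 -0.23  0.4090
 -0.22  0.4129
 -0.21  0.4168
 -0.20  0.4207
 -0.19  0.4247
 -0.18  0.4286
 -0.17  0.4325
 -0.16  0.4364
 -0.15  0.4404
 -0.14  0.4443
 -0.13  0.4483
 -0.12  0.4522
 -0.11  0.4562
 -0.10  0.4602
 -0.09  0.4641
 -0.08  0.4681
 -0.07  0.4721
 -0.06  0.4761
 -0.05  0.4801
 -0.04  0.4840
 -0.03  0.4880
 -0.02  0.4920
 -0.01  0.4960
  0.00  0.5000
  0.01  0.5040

σ√T = 0.21·√2 = 0.2970
d₁ = [ln(60/70) + (0.053 + ½·0.21²)·2] / (σ√T) = (-0.1542 + 0.1501) / 0.2970 = -0.0136 → -0.01
d₂ = -0.0136 − 0.2970 = -0.3106 → -0.31
e^(−rT) = e^(−0.053·2) = 0.8994
N(d₁) = N(-0.01) = 0.4960;  N(d₂) = N(-0.31) = 0.3783
C = 60·0.4960 − 70·0.8994·0.3783 = 29.7600 − 23.8170 = 5.9430

$5.94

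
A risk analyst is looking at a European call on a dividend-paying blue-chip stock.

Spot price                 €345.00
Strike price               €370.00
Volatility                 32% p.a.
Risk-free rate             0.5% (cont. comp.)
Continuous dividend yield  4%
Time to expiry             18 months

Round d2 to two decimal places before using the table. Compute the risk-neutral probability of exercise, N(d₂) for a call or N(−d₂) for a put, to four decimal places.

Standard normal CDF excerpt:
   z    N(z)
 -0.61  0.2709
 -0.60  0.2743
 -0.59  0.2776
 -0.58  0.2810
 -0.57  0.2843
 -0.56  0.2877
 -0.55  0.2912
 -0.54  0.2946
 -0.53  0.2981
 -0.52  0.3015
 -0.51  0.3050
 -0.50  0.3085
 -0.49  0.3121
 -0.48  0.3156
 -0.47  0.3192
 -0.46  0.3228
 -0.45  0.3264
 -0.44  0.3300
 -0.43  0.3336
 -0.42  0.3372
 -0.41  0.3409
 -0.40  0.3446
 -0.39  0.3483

0.3050

σ√T = 0.32 × 1.2247 = 0.3919
d₁ = [ln(345/370) + (0.005 − 0.04 + 0.32²/2)·1.5] / 0.3919 = [-0.0700 + 0.0243] / 0.3919 = -0.1165 which rounds to -0.12
d₂ = d₁ − σ√T = -0.1165 − 0.3919 = -0.5084 which rounds to -0.51
Risk-neutral Pr[S_T > K] = N(d₂) = N(-0.51) = 0.3050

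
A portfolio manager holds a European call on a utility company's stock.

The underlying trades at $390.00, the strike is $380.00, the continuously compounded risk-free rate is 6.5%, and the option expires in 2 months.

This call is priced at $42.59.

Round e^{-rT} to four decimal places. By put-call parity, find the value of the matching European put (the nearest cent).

$28.49

e^(−rT) = e^(−0.065·0.1667) = 0.9892
Put-call parity: C − P = S − K·e^(−rT) = 390 − 380·0.9892 = 390 − 375.8960 = 14.1040
P = C − (C − P) = 42.59 − (14.1040) = 28.4860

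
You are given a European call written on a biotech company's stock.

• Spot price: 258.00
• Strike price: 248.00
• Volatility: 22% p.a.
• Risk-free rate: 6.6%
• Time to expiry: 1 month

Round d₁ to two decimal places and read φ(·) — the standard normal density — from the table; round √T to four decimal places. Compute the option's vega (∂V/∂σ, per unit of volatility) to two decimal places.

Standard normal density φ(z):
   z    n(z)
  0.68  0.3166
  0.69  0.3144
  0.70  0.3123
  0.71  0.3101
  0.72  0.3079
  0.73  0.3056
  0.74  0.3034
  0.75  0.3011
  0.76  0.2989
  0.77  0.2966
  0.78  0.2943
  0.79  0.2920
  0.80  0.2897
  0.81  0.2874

σ√T = 0.22·√0.08333 = 0.0635
d₁ = [ln(258/248) + (0.066 + ½·0.22²)·0.08333] / (σ√T) = (0.0395 + 0.0075) / 0.0635 = 0.7408 ≈ 0.74
√T = √0.08333 = 0.2887
φ(d₁) = φ(0.74) = 0.3034
vega = S·φ(d₁)·√T = 258·0.3034·0.2887 = 22.5986

22.60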